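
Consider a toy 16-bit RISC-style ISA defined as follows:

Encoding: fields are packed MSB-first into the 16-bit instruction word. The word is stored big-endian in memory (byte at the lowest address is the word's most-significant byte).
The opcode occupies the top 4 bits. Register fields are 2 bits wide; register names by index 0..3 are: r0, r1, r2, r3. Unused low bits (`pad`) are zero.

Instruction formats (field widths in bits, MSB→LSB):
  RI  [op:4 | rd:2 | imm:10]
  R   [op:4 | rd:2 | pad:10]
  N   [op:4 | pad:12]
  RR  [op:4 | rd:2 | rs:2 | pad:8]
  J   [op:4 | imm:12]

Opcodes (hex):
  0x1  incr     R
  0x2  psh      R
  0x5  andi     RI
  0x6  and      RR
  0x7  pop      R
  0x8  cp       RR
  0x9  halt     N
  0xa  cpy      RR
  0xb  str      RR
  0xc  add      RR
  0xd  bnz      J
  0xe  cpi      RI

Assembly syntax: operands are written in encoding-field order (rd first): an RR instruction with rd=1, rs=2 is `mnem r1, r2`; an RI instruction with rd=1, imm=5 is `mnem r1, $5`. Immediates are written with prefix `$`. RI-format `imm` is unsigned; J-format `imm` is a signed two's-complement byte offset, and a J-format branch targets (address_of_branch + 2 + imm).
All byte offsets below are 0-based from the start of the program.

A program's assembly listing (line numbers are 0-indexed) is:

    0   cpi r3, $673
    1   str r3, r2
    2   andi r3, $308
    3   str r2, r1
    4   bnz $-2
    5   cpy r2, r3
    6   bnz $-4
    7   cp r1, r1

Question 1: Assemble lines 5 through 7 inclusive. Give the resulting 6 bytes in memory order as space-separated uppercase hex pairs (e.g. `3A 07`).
5. cpy fields op=0xa:4|rd=2:2|rs=3:2|pad=0:8 → word ab00h → ab 00
6. bnz fields op=0xd:4|imm=-4:12 → word dffch → df fc
7. cp fields op=0x8:4|rd=1:2|rs=1:2|pad=0:8 → word 8500h → 85 00

AB 00 DF FC 85 00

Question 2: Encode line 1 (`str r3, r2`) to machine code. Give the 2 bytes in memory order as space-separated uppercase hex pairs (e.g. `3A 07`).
L1: str op=0xb:4|rd=3:2|rs=2:2|pad=0:8 ⇒ 0xbe00 ⇒ big be 00

BE 00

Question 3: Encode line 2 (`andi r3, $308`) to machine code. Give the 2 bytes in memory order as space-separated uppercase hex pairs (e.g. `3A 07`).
5D 34

line 2 (andi): pack op=0x5:4|rd=3:2|imm=308:10 = 0x5d34; big→ 5d 34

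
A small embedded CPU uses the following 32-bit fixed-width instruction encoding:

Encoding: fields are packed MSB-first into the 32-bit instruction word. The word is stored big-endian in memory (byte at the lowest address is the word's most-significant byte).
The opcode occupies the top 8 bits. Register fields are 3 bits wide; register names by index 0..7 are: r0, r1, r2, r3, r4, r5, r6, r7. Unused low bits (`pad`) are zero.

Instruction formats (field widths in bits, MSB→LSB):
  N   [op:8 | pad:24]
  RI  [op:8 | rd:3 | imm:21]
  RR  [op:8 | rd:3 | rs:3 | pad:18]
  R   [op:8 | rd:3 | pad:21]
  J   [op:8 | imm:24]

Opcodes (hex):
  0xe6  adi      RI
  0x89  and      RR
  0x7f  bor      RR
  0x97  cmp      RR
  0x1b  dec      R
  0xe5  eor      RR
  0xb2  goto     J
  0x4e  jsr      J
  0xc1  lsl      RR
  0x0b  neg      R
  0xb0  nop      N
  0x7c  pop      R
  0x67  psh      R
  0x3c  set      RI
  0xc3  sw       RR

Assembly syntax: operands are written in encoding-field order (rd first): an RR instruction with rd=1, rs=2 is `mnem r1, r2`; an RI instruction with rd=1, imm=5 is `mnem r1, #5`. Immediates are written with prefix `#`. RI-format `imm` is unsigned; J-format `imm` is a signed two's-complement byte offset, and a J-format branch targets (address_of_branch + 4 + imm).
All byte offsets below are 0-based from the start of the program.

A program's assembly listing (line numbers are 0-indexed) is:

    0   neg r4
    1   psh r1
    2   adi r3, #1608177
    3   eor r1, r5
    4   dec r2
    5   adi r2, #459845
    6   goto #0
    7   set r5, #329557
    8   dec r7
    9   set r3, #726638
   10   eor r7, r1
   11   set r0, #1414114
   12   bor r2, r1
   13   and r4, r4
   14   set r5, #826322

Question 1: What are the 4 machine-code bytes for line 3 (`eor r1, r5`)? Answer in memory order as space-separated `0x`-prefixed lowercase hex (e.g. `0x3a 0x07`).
L3: eor op=0xe5:8|rd=1:3|rs=5:3|pad=0:18 ⇒ 0xe5340000 ⇒ big e5 34 00 00

0xe5 0x34 0x00 0x00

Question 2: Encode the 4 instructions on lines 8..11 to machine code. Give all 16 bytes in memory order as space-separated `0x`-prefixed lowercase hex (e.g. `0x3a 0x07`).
8. dec fields op=0x1b:8|rd=7:3|pad=0:21 → word 1be00000h → 1b e0 00 00
9. set fields op=0x3c:8|rd=3:3|imm=726638:21 → word 3c6b166eh → 3c 6b 16 6e
10. eor fields op=0xe5:8|rd=7:3|rs=1:3|pad=0:18 → word e5e40000h → e5 e4 00 00
11. set fields op=0x3c:8|rd=0:3|imm=1414114:21 → word 3c1593e2h → 3c 15 93 e2

0x1b 0xe0 0x00 0x00 0x3c 0x6b 0x16 0x6e 0xe5 0xe4 0x00 0x00 0x3c 0x15 0x93 0xe2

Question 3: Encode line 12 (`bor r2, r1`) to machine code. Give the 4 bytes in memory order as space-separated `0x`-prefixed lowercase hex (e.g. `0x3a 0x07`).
0x7f 0x44 0x00 0x00

line 12 (bor): pack op=0x7f:8|rd=2:3|rs=1:3|pad=0:18 = 0x7f440000; big→ 7f 44 00 00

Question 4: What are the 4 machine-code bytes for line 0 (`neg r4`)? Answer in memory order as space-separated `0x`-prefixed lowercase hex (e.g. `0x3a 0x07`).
0x0b 0x80 0x00 0x00

L0: neg op=0xb:8|rd=4:3|pad=0:21 ⇒ 0x0b800000 ⇒ big 0b 80 00 00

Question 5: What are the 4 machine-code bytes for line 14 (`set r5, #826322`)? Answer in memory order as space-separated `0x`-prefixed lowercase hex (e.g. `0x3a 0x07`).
0x3c 0xac 0x9b 0xd2

14. set fields op=0x3c:8|rd=5:3|imm=826322:21 → word 3cac9bd2h → 3c ac 9b d2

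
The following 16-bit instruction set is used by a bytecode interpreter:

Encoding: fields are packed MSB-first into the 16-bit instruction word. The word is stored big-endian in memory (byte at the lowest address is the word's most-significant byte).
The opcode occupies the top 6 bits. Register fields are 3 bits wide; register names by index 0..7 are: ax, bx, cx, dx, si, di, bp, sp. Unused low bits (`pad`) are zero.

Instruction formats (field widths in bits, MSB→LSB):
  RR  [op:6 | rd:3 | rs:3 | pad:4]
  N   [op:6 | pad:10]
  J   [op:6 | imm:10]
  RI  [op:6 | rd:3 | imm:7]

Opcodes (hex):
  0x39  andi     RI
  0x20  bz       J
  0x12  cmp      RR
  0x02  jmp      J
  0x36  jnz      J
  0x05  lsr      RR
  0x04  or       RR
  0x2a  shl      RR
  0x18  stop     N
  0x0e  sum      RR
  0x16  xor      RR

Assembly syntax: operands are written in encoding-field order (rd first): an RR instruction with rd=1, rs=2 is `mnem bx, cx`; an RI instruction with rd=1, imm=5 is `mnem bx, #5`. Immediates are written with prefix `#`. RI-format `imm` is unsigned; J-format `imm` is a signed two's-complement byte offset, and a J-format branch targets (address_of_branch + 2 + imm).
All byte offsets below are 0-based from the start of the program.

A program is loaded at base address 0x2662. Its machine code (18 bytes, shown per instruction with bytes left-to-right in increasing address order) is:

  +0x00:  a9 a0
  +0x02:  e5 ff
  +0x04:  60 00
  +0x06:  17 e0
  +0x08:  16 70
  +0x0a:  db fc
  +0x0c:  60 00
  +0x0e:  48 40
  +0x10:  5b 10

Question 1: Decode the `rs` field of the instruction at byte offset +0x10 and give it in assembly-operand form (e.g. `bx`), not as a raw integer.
[10] 5b 10 → 0x5b10
  top 6b → 0x16 → xor [RR]
  rd@[9:7]=0x6 ⇒ bp
  rs@[6:4]=0x1 ⇒ bx

bx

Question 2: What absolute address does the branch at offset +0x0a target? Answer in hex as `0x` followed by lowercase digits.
[0a] db fc → 0xdbfc
  opcode bits[15:10]=0x36: jnz/J
  imm@[9:0]=0x3fc (s10→-4) ⇒ #-4
  target = base 0x2662 + off 0x0a + 2 + imm -4 = 0x266a

0x266a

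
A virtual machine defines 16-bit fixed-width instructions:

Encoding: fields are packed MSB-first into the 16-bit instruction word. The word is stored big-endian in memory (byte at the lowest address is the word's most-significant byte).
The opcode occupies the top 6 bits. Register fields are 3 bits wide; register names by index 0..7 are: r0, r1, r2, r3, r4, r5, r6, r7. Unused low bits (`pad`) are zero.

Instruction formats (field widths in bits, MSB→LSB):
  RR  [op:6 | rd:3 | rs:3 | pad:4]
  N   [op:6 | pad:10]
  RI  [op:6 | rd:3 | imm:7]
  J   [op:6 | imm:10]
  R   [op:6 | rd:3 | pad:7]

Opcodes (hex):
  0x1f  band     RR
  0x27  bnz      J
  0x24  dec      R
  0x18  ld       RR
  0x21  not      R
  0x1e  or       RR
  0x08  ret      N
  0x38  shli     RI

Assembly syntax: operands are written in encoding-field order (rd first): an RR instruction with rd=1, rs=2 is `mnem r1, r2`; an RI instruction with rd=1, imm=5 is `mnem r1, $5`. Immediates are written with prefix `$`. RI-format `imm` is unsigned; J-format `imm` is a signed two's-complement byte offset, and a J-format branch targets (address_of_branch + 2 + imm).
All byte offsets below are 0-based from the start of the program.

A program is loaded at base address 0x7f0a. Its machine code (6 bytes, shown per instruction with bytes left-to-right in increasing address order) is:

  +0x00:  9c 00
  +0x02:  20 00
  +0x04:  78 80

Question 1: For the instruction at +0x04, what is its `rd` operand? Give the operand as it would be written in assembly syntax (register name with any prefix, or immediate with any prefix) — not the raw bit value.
[04] 78 80 → 0x7880
  top 6b → 0x1e → or [RR]
  rd: (w>>7)&0x7=0x1 → r1
  rs: (w>>4)&0x7=0x0 → r0

r1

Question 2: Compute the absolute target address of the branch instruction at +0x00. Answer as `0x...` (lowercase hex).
0x7f0c

+0x00: 9c 00 ⇒ word 0x9c00 (big)
  opcode bits[15:10]=0x27: bnz/J
  [9:0] imm=0 = $0
  target = base 0x7f0a + off 0x00 + 2 + imm 0 = 0x7f0c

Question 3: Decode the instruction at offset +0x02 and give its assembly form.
[02] 20 00 → 0x2000
  top 6b → 0x8 → ret [N]

ret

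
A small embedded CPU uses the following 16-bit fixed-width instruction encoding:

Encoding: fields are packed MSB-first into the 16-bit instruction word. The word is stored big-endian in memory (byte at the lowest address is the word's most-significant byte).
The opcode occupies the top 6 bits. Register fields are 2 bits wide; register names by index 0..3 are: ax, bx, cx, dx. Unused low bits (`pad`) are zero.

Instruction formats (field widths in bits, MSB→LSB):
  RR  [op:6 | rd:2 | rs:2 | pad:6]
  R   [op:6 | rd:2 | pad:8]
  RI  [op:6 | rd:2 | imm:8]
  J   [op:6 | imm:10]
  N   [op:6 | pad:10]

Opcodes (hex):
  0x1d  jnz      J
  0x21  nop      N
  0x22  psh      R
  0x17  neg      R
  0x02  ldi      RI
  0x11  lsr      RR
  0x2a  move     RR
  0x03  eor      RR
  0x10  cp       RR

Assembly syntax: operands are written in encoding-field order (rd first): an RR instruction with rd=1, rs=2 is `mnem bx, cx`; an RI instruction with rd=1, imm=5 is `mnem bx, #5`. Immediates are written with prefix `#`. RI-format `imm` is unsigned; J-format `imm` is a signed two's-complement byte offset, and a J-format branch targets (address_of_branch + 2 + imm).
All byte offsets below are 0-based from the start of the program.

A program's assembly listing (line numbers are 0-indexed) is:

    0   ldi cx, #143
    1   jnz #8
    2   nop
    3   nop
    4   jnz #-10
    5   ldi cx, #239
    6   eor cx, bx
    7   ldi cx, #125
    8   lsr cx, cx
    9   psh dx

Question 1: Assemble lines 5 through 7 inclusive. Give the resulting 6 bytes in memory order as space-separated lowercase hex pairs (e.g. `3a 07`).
L5: ldi op=0x2:6|rd=2:2|imm=239:8 ⇒ 0x0aef ⇒ big 0a ef
L6: eor op=0x3:6|rd=2:2|rs=1:2|pad=0:6 ⇒ 0x0e40 ⇒ big 0e 40
L7: ldi op=0x2:6|rd=2:2|imm=125:8 ⇒ 0x0a7d ⇒ big 0a 7d

0a ef 0e 40 0a 7d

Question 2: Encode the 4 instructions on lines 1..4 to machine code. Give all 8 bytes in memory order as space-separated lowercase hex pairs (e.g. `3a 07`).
74 08 84 00 84 00 77 f6

L1: jnz op=0x1d:6|imm=8:10 ⇒ 0x7408 ⇒ big 74 08
L2: nop op=0x21:6|pad=0:10 ⇒ 0x8400 ⇒ big 84 00
L3: nop op=0x21:6|pad=0:10 ⇒ 0x8400 ⇒ big 84 00
L4: jnz op=0x1d:6|imm=-10:10 ⇒ 0x77f6 ⇒ big 77 f6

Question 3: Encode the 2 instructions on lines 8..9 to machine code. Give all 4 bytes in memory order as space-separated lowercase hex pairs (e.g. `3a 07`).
line 8 (lsr): pack op=0x11:6|rd=2:2|rs=2:2|pad=0:6 = 0x4680; big→ 46 80
line 9 (psh): pack op=0x22:6|rd=3:2|pad=0:8 = 0x8b00; big→ 8b 00

46 80 8b 00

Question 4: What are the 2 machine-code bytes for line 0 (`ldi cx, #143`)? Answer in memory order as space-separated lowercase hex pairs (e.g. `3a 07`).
0. ldi fields op=0x2:6|rd=2:2|imm=143:8 → word 0a8fh → 0a 8f

0a 8f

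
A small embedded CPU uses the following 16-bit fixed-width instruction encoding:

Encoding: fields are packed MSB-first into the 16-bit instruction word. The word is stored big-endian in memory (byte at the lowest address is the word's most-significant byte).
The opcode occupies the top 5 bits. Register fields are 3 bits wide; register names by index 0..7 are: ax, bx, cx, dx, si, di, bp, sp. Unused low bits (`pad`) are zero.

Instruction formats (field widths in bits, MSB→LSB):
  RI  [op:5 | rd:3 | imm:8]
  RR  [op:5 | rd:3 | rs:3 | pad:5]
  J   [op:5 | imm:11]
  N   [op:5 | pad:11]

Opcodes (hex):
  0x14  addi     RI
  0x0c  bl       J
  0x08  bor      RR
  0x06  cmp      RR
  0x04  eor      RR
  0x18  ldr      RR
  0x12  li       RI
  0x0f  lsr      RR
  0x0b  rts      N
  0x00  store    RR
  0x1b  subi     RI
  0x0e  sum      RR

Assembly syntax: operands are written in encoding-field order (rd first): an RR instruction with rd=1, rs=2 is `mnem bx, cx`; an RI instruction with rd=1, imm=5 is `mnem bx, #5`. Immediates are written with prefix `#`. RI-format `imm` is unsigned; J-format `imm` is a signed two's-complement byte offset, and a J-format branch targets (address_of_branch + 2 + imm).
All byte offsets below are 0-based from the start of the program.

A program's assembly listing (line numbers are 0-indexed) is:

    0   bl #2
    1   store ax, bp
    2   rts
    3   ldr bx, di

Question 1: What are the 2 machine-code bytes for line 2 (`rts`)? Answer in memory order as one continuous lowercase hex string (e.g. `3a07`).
line 2 (rts): pack op=0xb:5|pad=0:11 = 0x5800; big→ 58 00

5800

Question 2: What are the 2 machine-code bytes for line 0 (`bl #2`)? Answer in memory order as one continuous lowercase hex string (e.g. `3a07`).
L0: bl op=0xc:5|imm=2:11 ⇒ 0x6002 ⇒ big 60 02

6002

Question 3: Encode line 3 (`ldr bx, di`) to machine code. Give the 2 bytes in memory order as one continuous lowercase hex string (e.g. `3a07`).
c1a0

L3: ldr op=0x18:5|rd=1:3|rs=5:3|pad=0:5 ⇒ 0xc1a0 ⇒ big c1 a0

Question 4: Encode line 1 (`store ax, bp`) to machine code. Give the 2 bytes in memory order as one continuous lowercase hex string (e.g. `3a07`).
00c0

L1: store op=0x0:5|rd=0:3|rs=6:3|pad=0:5 ⇒ 0x00c0 ⇒ big 00 c0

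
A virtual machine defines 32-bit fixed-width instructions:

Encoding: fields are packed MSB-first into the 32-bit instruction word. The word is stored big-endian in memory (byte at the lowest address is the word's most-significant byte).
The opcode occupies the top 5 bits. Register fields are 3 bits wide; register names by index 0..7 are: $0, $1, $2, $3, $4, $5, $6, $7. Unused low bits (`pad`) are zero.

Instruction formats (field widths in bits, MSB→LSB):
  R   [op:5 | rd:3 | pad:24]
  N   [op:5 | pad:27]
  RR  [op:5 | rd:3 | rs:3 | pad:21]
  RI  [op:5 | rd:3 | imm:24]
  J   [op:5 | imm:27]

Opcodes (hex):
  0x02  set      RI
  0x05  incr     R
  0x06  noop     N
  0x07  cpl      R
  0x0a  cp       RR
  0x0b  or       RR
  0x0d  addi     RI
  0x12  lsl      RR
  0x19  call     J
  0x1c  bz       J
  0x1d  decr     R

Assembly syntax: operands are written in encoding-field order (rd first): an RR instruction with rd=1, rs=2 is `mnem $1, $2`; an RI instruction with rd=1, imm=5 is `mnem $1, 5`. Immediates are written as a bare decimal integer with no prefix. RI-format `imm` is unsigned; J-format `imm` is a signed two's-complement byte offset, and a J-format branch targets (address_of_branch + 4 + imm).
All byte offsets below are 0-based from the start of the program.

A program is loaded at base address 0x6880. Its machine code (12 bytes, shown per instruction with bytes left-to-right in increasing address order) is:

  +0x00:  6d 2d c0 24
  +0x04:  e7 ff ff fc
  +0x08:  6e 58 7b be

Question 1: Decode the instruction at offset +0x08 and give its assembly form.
@+08  big-endian(6e 58 7b be) = 0x6e587bbe
  op=0x6e587bbe>>27=0xd ⇒ addi (RI)
  [26:24] rd=6 = $6
  [23:0] imm=5798846 = 5798846

addi $6, 5798846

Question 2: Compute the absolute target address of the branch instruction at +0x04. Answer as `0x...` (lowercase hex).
0x6884

[04] e7 ff ff fc → 0xe7fffffc
  op=0xe7fffffc>>27=0x1c ⇒ bz (J)
  imm@[26:0]=0x7fffffc (s27→-4) ⇒ -4
  target = base 0x6880 + off 0x04 + 4 + imm -4 = 0x6884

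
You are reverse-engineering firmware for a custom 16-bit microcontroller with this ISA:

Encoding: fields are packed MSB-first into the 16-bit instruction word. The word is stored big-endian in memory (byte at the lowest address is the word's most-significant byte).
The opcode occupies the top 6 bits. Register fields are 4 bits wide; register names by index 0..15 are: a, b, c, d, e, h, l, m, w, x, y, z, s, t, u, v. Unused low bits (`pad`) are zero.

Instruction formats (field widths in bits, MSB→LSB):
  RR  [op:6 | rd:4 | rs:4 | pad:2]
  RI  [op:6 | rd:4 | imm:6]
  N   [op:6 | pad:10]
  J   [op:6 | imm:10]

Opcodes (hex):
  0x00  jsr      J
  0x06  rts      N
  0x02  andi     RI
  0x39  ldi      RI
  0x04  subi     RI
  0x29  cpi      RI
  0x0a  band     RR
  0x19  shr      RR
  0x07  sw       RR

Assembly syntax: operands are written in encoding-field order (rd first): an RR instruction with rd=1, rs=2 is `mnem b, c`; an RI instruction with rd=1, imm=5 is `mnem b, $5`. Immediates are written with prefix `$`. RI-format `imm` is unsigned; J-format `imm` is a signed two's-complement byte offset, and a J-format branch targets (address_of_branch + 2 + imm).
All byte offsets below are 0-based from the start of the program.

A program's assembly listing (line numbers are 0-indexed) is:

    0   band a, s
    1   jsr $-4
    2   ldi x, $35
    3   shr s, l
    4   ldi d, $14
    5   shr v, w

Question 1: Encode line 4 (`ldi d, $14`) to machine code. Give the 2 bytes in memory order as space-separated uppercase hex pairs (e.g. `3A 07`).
E4 CE

4. ldi fields op=0x39:6|rd=3:4|imm=14:6 → word e4ceh → e4 ce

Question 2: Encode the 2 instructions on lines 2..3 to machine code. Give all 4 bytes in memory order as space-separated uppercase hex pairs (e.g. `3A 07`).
E6 63 67 18

L2: ldi op=0x39:6|rd=9:4|imm=35:6 ⇒ 0xe663 ⇒ big e6 63
L3: shr op=0x19:6|rd=12:4|rs=6:4|pad=0:2 ⇒ 0x6718 ⇒ big 67 18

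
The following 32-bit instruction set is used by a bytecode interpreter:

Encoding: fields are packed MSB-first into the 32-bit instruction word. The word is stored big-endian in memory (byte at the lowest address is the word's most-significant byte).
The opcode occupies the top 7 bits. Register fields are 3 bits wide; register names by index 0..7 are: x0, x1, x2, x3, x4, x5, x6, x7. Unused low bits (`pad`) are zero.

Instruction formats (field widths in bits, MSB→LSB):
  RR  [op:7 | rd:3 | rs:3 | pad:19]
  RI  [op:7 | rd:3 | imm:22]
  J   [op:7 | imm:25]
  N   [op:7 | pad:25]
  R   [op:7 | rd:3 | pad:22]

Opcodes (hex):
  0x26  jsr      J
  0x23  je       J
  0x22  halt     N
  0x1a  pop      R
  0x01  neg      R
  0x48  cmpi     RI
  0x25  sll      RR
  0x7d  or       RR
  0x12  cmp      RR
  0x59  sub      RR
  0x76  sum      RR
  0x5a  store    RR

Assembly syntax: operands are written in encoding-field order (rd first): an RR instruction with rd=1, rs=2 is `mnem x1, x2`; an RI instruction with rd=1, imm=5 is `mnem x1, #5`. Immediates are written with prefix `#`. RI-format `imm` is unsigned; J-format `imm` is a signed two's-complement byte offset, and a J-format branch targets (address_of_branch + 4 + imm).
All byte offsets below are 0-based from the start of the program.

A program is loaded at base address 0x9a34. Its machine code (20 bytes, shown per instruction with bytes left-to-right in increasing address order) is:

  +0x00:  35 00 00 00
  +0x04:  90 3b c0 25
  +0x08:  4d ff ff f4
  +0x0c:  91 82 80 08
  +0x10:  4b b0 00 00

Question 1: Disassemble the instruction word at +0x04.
cmpi x0, #3915813

@+04  big-endian(90 3b c0 25) = 0x903bc025
  op=0x903bc025>>25=0x48 ⇒ cmpi (RI)
  [24:22] rd=0 = x0
  [21:0] imm=3915813 = #3915813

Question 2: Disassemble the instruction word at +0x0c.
@+0c  big-endian(91 82 80 08) = 0x91828008
  top 7b → 0x48 → cmpi [RI]
  [24:22] rd=6 = x6
  [21:0] imm=163848 = #163848

cmpi x6, #163848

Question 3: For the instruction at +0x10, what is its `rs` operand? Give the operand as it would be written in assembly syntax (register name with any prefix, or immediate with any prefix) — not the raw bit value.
x6

[10] 4b b0 00 00 → 0x4bb00000
  top 7b → 0x25 → sll [RR]
  rd@[24:22]=0x6 ⇒ x6
  rs@[21:19]=0x6 ⇒ x6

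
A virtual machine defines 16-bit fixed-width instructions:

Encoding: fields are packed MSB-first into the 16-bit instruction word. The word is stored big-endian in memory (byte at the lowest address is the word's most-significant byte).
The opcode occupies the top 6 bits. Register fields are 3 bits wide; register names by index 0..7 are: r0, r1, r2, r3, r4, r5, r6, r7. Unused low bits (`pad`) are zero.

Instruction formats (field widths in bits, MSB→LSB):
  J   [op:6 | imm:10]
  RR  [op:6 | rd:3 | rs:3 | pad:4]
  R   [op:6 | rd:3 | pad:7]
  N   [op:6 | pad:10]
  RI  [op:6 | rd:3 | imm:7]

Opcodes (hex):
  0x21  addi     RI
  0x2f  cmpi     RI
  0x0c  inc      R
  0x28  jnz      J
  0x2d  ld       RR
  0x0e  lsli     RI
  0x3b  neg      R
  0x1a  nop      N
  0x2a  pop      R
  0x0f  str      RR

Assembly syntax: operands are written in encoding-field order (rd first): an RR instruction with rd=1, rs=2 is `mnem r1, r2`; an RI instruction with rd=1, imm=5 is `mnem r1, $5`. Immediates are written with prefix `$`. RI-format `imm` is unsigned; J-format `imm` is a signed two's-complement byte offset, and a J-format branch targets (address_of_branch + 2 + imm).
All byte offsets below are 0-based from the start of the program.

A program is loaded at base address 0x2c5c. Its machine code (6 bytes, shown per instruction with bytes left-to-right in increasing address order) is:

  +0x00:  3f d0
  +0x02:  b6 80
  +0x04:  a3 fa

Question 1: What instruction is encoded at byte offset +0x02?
ld r5, r0

+0x02: b6 80 ⇒ word 0xb680 (big)
  op=0xb680>>10=0x2d ⇒ ld (RR)
  rd: (w>>7)&0x7=0x5 → r5
  rs: (w>>4)&0x7=0x0 → r0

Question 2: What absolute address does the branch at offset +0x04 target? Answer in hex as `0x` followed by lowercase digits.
off 0x04: read a3 fa as big → 0xa3fa
  op=0xa3fa>>10=0x28 ⇒ jnz (J)
  imm: (w>>0)&0x3ff=0x3fa (s10→-6) → $-6
  target = base 0x2c5c + off 0x04 + 2 + imm -6 = 0x2c5c

0x2c5c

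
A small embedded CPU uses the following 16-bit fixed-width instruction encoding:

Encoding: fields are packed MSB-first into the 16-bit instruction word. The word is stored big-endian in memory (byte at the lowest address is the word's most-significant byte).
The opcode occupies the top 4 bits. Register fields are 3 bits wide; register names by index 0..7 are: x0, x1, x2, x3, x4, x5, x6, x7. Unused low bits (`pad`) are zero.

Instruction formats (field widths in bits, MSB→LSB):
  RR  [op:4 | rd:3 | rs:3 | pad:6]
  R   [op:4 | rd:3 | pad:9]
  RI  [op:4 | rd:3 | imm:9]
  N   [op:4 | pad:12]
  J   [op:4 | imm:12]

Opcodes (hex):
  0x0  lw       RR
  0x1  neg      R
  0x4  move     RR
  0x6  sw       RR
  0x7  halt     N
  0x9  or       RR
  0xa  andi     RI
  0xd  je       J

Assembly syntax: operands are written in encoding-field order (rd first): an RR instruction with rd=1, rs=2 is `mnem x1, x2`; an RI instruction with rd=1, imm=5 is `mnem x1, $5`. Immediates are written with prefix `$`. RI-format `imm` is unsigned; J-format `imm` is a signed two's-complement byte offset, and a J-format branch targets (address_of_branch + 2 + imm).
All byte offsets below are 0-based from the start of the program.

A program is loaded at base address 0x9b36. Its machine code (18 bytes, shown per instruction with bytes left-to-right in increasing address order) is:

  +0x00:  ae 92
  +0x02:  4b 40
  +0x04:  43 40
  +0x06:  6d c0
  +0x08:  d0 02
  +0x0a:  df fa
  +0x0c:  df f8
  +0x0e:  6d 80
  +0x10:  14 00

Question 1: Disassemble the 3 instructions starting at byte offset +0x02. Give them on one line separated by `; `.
move x5, x5; move x1, x5; sw x6, x7

[02] 4b 40 → 0x4b40
  opcode bits[15:12]=0x4: move/RR
  [11:9] rd=5 = x5
  [8:6] rs=5 = x5
[04] 43 40 → 0x4340
  opcode bits[15:12]=0x4: move/RR
  [11:9] rd=1 = x1
  [8:6] rs=5 = x5
[06] 6d c0 → 0x6dc0
  opcode bits[15:12]=0x6: sw/RR
  [11:9] rd=6 = x6
  [8:6] rs=7 = x7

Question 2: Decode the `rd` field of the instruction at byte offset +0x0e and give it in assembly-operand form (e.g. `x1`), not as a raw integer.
x6

[0e] 6d 80 → 0x6d80
  opcode bits[15:12]=0x6: sw/RR
  [11:9] rd=6 = x6
  [8:6] rs=6 = x6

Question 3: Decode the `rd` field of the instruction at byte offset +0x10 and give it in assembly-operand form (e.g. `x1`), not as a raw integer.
[10] 14 00 → 0x1400
  top 4b → 0x1 → neg [R]
  [11:9] rd=2 = x2

x2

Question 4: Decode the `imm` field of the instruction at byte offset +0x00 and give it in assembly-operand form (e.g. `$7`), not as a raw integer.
$146

off 0x00: read ae 92 as big → 0xae92
  top 4b → 0xa → andi [RI]
  rd: (w>>9)&0x7=0x7 → x7
  imm: (w>>0)&0x1ff=0x92 → $146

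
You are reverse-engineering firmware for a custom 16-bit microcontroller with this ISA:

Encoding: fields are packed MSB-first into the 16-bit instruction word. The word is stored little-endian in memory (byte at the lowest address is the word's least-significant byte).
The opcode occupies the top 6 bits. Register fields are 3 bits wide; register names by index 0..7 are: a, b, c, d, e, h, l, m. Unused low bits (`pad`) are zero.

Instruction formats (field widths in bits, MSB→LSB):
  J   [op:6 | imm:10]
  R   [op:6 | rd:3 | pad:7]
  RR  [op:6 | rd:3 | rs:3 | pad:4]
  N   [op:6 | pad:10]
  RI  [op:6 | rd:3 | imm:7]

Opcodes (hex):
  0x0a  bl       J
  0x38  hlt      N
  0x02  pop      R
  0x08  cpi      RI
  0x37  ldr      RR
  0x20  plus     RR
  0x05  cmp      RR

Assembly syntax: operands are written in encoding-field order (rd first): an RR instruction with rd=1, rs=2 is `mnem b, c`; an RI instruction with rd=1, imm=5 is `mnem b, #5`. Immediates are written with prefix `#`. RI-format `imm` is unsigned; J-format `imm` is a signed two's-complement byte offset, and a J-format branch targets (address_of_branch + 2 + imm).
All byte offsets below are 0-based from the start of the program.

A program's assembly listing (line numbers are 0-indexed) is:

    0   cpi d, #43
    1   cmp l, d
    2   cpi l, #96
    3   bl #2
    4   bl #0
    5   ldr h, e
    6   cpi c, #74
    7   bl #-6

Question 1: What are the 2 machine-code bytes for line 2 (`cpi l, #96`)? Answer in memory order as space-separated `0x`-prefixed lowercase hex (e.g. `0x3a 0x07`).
2. cpi fields op=0x8:6|rd=6:3|imm=96:7 → word 2360h → 60 23

0x60 0x23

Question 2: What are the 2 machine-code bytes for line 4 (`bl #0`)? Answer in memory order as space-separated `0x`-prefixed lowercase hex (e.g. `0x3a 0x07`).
4. bl fields op=0xa:6|imm=0:10 → word 2800h → 00 28

0x00 0x28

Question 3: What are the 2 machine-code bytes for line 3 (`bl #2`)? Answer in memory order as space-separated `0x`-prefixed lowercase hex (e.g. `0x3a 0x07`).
0x02 0x28

line 3 (bl): pack op=0xa:6|imm=2:10 = 0x2802; little→ 02 28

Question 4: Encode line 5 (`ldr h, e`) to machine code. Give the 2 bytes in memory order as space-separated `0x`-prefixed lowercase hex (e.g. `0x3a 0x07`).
0xc0 0xde

line 5 (ldr): pack op=0x37:6|rd=5:3|rs=4:3|pad=0:4 = 0xdec0; little→ c0 de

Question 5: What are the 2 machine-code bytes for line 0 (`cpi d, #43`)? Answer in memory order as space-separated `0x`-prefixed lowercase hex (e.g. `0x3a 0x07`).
0xab 0x21

line 0 (cpi): pack op=0x8:6|rd=3:3|imm=43:7 = 0x21ab; little→ ab 21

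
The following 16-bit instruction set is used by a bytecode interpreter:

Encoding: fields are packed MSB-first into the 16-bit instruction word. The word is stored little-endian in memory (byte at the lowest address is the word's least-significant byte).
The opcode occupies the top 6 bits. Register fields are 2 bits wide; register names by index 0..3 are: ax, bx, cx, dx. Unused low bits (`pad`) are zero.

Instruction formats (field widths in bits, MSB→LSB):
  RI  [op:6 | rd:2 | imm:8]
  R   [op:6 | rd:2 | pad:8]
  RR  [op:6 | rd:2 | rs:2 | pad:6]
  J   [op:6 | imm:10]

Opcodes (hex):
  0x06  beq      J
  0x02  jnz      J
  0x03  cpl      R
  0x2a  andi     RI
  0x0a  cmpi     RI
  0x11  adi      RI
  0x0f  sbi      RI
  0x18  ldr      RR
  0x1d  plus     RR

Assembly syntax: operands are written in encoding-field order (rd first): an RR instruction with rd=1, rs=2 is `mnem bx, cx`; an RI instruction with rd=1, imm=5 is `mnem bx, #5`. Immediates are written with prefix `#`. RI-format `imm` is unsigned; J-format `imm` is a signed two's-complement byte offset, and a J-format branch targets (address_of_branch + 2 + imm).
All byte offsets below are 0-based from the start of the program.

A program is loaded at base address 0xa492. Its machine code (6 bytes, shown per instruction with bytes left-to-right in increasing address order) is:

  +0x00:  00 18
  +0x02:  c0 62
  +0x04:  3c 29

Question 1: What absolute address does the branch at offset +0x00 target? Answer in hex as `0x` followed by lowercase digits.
@+00  little-endian(00 18) = 0x1800
  opcode bits[15:10]=0x6: beq/J
  imm: (w>>0)&0x3ff=0x0 → #0
  target = base 0xa492 + off 0x00 + 2 + imm 0 = 0xa494

0xa494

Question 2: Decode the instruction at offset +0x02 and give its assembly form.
off 0x02: read c0 62 as little → 0x62c0
  op=0x62c0>>10=0x18 ⇒ ldr (RR)
  rd@[9:8]=0x2 ⇒ cx
  rs@[7:6]=0x3 ⇒ dx

ldr cx, dx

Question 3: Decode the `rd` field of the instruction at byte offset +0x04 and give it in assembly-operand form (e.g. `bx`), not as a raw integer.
bx

+0x04: 3c 29 ⇒ word 0x293c (little)
  top 6b → 0xa → cmpi [RI]
  rd: (w>>8)&0x3=0x1 → bx
  imm: (w>>0)&0xff=0x3c → #60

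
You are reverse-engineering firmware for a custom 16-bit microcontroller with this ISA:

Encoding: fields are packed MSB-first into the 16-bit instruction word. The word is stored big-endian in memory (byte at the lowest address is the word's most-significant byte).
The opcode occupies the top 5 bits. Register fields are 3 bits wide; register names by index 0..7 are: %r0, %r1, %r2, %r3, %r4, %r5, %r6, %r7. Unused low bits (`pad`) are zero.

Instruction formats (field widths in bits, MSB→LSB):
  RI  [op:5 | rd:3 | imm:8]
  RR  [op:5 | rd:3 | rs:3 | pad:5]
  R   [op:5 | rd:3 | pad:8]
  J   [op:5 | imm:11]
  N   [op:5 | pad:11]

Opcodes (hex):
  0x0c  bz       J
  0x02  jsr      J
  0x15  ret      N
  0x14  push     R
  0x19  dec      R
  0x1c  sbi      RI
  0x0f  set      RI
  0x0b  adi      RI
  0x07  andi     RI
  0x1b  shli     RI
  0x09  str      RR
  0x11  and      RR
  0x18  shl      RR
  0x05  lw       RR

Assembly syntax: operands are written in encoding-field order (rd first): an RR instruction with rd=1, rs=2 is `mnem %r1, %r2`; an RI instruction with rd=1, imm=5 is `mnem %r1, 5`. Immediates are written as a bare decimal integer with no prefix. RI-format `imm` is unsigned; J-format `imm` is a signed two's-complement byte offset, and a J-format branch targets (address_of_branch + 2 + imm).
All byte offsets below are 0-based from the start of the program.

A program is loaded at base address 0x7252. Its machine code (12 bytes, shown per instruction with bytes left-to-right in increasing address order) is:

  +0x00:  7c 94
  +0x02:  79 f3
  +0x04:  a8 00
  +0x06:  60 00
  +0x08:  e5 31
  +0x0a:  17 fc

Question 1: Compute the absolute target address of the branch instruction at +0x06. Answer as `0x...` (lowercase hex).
0x725a

@+06  big-endian(60 00) = 0x6000
  opcode bits[15:11]=0xc: bz/J
  [10:0] imm=0 = 0
  target = base 0x7252 + off 0x06 + 2 + imm 0 = 0x725a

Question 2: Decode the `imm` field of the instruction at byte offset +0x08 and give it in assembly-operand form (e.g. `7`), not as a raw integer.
49

+0x08: e5 31 ⇒ word 0xe531 (big)
  op=0xe531>>11=0x1c ⇒ sbi (RI)
  rd: (w>>8)&0x7=0x5 → %r5
  imm: (w>>0)&0xff=0x31 → 49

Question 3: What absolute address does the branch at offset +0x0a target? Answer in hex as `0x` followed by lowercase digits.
0x725a

+0x0a: 17 fc ⇒ word 0x17fc (big)
  top 5b → 0x2 → jsr [J]
  imm@[10:0]=0x7fc (s11→-4) ⇒ -4
  target = base 0x7252 + off 0x0a + 2 + imm -4 = 0x725a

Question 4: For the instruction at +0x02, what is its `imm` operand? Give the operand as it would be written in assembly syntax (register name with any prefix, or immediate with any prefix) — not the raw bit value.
off 0x02: read 79 f3 as big → 0x79f3
  opcode bits[15:11]=0xf: set/RI
  [10:8] rd=1 = %r1
  [7:0] imm=243 = 243

243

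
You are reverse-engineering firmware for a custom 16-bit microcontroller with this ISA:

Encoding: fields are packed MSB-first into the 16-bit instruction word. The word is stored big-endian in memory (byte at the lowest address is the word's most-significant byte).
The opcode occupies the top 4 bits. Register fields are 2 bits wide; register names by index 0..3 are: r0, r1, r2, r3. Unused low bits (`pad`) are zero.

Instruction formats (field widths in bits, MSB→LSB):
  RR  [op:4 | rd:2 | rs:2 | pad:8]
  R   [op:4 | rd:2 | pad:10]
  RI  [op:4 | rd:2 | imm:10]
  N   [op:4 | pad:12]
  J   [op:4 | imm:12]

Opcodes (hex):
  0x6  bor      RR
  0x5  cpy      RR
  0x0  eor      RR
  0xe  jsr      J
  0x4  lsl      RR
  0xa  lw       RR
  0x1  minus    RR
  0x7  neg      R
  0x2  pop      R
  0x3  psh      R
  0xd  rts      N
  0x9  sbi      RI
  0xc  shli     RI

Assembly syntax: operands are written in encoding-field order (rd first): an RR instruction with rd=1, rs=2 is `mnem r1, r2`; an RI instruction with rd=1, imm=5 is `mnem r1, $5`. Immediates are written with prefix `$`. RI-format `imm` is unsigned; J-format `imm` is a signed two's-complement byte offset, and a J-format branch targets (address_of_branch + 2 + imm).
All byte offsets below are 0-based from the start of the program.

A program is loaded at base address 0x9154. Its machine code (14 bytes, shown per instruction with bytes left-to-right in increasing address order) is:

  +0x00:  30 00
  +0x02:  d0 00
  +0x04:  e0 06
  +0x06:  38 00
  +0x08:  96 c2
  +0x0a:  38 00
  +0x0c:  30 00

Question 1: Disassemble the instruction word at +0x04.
[04] e0 06 → 0xe006
  top 4b → 0xe → jsr [J]
  imm: (w>>0)&0xfff=0x6 → $6

jsr $6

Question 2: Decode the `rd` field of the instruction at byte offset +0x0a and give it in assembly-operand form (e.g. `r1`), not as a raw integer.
r2

off 0x0a: read 38 00 as big → 0x3800
  top 4b → 0x3 → psh [R]
  rd: (w>>10)&0x3=0x2 → r2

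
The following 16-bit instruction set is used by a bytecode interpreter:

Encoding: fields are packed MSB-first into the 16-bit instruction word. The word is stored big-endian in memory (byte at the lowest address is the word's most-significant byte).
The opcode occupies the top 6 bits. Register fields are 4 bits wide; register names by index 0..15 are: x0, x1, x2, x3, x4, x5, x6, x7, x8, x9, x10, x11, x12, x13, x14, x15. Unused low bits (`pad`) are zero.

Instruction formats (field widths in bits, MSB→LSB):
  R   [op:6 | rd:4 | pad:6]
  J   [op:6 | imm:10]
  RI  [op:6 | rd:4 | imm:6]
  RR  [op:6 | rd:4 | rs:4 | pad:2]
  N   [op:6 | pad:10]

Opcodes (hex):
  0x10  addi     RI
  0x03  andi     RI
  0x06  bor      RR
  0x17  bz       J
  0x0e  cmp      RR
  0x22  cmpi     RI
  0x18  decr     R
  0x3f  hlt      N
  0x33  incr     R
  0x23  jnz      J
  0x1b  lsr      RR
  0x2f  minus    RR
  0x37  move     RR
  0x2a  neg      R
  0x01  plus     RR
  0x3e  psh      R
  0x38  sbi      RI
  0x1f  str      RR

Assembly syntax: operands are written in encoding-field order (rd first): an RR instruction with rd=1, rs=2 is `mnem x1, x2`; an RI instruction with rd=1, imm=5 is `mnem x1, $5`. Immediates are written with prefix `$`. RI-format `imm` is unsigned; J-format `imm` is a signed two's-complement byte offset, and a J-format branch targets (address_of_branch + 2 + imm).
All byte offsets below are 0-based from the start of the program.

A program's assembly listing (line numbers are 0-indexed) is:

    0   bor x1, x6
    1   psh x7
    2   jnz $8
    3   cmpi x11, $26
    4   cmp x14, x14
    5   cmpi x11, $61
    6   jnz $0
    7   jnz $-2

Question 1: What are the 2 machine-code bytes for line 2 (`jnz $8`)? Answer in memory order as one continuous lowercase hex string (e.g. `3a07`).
L2: jnz op=0x23:6|imm=8:10 ⇒ 0x8c08 ⇒ big 8c 08

8c08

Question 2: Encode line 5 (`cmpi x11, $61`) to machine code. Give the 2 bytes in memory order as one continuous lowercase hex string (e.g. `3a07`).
8afd

line 5 (cmpi): pack op=0x22:6|rd=11:4|imm=61:6 = 0x8afd; big→ 8a fd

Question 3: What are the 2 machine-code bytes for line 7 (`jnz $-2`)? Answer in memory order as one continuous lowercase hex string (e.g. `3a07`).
8ffe

line 7 (jnz): pack op=0x23:6|imm=-2:10 = 0x8ffe; big→ 8f fe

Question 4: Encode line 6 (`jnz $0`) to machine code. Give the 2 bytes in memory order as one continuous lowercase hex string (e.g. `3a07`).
8c00

L6: jnz op=0x23:6|imm=0:10 ⇒ 0x8c00 ⇒ big 8c 00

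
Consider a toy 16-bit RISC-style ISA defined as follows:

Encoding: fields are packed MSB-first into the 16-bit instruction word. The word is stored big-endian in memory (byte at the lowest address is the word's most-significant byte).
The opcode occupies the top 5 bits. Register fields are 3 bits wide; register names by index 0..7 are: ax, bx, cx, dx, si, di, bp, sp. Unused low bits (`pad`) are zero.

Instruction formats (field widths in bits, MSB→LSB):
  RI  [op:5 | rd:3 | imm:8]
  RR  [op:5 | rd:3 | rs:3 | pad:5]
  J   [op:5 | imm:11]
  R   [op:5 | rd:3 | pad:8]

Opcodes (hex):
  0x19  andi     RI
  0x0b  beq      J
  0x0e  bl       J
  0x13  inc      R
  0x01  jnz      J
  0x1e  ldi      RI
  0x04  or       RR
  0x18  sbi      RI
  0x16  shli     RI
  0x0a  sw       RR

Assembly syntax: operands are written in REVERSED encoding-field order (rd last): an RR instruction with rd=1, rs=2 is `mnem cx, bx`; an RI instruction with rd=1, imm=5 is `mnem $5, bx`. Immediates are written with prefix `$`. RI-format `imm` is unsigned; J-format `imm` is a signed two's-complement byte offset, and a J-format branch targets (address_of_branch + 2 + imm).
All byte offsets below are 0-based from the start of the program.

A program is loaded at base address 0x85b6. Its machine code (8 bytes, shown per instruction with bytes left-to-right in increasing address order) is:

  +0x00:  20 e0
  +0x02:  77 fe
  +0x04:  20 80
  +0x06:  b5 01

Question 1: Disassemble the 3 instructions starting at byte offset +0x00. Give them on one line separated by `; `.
@+00  big-endian(20 e0) = 0x20e0
  opcode bits[15:11]=0x4: or/RR
  rd: (w>>8)&0x7=0x0 → ax
  rs: (w>>5)&0x7=0x7 → sp
@+02  big-endian(77 fe) = 0x77fe
  opcode bits[15:11]=0xe: bl/J
  imm: (w>>0)&0x7ff=0x7fe (s11→-2) → $-2
@+04  big-endian(20 80) = 0x2080
  opcode bits[15:11]=0x4: or/RR
  rd: (w>>8)&0x7=0x0 → ax
  rs: (w>>5)&0x7=0x4 → si

or sp, ax; bl $-2; or si, ax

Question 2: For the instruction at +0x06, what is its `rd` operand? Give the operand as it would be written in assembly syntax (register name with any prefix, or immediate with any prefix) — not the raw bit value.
di

+0x06: b5 01 ⇒ word 0xb501 (big)
  top 5b → 0x16 → shli [RI]
  rd@[10:8]=0x5 ⇒ di
  imm@[7:0]=0x1 ⇒ $1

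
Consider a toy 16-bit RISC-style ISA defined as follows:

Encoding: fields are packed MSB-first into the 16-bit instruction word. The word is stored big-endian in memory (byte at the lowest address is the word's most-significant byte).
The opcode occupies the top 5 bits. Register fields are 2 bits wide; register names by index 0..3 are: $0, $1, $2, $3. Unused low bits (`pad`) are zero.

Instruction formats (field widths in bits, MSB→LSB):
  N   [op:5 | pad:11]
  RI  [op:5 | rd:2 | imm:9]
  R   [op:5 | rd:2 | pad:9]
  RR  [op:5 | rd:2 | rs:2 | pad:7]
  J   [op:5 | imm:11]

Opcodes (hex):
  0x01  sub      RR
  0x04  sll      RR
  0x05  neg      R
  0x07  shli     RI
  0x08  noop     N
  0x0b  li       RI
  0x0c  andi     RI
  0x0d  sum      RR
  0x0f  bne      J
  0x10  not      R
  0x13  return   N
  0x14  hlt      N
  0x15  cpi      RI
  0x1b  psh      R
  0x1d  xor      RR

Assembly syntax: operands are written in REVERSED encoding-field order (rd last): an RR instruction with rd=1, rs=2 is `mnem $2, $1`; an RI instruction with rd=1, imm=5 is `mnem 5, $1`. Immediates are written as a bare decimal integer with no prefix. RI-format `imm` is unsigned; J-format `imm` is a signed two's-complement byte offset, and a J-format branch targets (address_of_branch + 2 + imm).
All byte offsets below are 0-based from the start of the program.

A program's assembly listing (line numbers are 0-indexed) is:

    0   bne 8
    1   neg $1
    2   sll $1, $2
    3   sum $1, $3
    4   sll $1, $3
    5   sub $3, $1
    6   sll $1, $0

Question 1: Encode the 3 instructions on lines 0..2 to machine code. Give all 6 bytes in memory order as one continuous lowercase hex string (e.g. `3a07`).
L0: bne op=0xf:5|imm=8:11 ⇒ 0x7808 ⇒ big 78 08
L1: neg op=0x5:5|rd=1:2|pad=0:9 ⇒ 0x2a00 ⇒ big 2a 00
L2: sll op=0x4:5|rd=2:2|rs=1:2|pad=0:7 ⇒ 0x2480 ⇒ big 24 80

78082a002480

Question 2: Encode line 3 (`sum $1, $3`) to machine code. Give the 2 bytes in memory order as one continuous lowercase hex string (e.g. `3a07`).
6e80

line 3 (sum): pack op=0xd:5|rd=3:2|rs=1:2|pad=0:7 = 0x6e80; big→ 6e 80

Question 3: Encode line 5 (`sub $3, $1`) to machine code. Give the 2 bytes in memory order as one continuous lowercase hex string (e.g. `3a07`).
5. sub fields op=0x1:5|rd=1:2|rs=3:2|pad=0:7 → word 0b80h → 0b 80

0b80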